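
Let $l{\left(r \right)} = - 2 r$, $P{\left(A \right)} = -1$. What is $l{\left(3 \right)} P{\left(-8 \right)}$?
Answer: $6$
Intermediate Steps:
$l{\left(3 \right)} P{\left(-8 \right)} = \left(-2\right) 3 \left(-1\right) = \left(-6\right) \left(-1\right) = 6$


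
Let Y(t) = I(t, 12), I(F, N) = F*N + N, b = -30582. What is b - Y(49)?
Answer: -31182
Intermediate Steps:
I(F, N) = N + F*N
Y(t) = 12 + 12*t (Y(t) = 12*(1 + t) = 12 + 12*t)
b - Y(49) = -30582 - (12 + 12*49) = -30582 - (12 + 588) = -30582 - 1*600 = -30582 - 600 = -31182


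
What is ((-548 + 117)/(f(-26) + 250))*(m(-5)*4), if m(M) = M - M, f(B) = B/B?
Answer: 0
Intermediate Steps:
f(B) = 1
m(M) = 0
((-548 + 117)/(f(-26) + 250))*(m(-5)*4) = ((-548 + 117)/(1 + 250))*(0*4) = -431/251*0 = 0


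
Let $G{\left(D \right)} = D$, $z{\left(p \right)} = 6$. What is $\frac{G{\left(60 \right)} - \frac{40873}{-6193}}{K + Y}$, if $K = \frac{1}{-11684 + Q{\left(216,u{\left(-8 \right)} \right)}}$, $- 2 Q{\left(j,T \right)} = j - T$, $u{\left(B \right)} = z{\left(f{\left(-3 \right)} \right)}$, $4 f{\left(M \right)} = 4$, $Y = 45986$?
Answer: $\frac{4862408417}{3357404605929} \approx 0.0014483$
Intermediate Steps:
$f{\left(M \right)} = 1$ ($f{\left(M \right)} = \frac{1}{4} \cdot 4 = 1$)
$u{\left(B \right)} = 6$
$Q{\left(j,T \right)} = \frac{T}{2} - \frac{j}{2}$ ($Q{\left(j,T \right)} = - \frac{j - T}{2} = \frac{T}{2} - \frac{j}{2}$)
$K = - \frac{1}{11789}$ ($K = \frac{1}{-11684 + \left(\frac{1}{2} \cdot 6 - 108\right)} = \frac{1}{-11684 + \left(3 - 108\right)} = \frac{1}{-11684 - 105} = \frac{1}{-11789} = - \frac{1}{11789} \approx -8.4825 \cdot 10^{-5}$)
$\frac{G{\left(60 \right)} - \frac{40873}{-6193}}{K + Y} = \frac{60 - \frac{40873}{-6193}}{- \frac{1}{11789} + 45986} = \frac{60 - - \frac{40873}{6193}}{\frac{542128953}{11789}} = \left(60 + \frac{40873}{6193}\right) \frac{11789}{542128953} = \frac{412453}{6193} \cdot \frac{11789}{542128953} = \frac{4862408417}{3357404605929}$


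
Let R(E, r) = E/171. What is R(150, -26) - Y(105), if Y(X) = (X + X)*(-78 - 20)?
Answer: 1173110/57 ≈ 20581.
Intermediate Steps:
Y(X) = -196*X (Y(X) = (2*X)*(-98) = -196*X)
R(E, r) = E/171 (R(E, r) = E*(1/171) = E/171)
R(150, -26) - Y(105) = (1/171)*150 - (-196)*105 = 50/57 - 1*(-20580) = 50/57 + 20580 = 1173110/57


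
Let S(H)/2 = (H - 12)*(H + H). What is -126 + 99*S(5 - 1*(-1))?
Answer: -14382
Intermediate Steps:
S(H) = 4*H*(-12 + H) (S(H) = 2*((H - 12)*(H + H)) = 2*((-12 + H)*(2*H)) = 2*(2*H*(-12 + H)) = 4*H*(-12 + H))
-126 + 99*S(5 - 1*(-1)) = -126 + 99*(4*(5 - 1*(-1))*(-12 + (5 - 1*(-1)))) = -126 + 99*(4*(5 + 1)*(-12 + (5 + 1))) = -126 + 99*(4*6*(-12 + 6)) = -126 + 99*(4*6*(-6)) = -126 + 99*(-144) = -126 - 14256 = -14382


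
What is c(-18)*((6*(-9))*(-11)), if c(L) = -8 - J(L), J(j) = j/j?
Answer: -5346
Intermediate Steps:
J(j) = 1
c(L) = -9 (c(L) = -8 - 1*1 = -8 - 1 = -9)
c(-18)*((6*(-9))*(-11)) = -9*6*(-9)*(-11) = -(-486)*(-11) = -9*594 = -5346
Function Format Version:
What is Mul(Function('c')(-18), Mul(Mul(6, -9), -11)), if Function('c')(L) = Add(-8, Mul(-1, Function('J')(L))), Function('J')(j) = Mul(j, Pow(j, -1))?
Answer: -5346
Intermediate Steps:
Function('J')(j) = 1
Function('c')(L) = -9 (Function('c')(L) = Add(-8, Mul(-1, 1)) = Add(-8, -1) = -9)
Mul(Function('c')(-18), Mul(Mul(6, -9), -11)) = Mul(-9, Mul(Mul(6, -9), -11)) = Mul(-9, Mul(-54, -11)) = Mul(-9, 594) = -5346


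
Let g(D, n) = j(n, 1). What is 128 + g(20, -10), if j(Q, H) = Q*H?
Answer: 118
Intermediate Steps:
j(Q, H) = H*Q
g(D, n) = n (g(D, n) = 1*n = n)
128 + g(20, -10) = 128 - 10 = 118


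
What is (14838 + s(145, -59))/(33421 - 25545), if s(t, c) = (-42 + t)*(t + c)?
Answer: 5924/1969 ≈ 3.0086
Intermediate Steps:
s(t, c) = (-42 + t)*(c + t)
(14838 + s(145, -59))/(33421 - 25545) = (14838 + (145² - 42*(-59) - 42*145 - 59*145))/(33421 - 25545) = (14838 + (21025 + 2478 - 6090 - 8555))/7876 = (14838 + 8858)*(1/7876) = 23696*(1/7876) = 5924/1969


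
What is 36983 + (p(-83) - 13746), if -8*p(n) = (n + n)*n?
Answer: 86059/4 ≈ 21515.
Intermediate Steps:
p(n) = -n²/4 (p(n) = -(n + n)*n/8 = -2*n*n/8 = -n²/4)
36983 + (p(-83) - 13746) = 36983 + (-¼*(-83)² - 13746) = 36983 + (-¼*6889 - 13746) = 36983 + (-6889/4 - 13746) = 36983 - 61873/4 = 86059/4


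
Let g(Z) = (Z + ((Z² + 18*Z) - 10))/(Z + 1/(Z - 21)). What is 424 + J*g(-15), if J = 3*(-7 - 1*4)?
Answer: 146224/541 ≈ 270.28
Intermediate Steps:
J = -33 (J = 3*(-7 - 4) = 3*(-11) = -33)
g(Z) = (-10 + Z² + 19*Z)/(Z + 1/(-21 + Z)) (g(Z) = (Z + (-10 + Z² + 18*Z))/(Z + 1/(-21 + Z)) = (-10 + Z² + 19*Z)/(Z + 1/(-21 + Z)))
424 + J*g(-15) = 424 - 33*(210 + (-15)³ - 409*(-15) - 2*(-15)²)/(1 + (-15)² - 21*(-15)) = 424 - 33*(210 - 3375 + 6135 - 2*225)/(1 + 225 + 315) = 424 - 33*(210 - 3375 + 6135 - 450)/541 = 424 - 33*2520/541 = 424 - 83160/541 = 146224/541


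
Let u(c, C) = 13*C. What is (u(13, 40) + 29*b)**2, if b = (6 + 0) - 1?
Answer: 442225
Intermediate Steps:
b = 5 (b = 6 - 1 = 5)
(u(13, 40) + 29*b)**2 = (13*40 + 29*5)**2 = (520 + 145)**2 = 665**2 = 442225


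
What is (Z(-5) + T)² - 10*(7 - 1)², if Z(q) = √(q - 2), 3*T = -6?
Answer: -360 + (2 - I*√7)² ≈ -363.0 - 10.583*I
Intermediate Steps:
T = -2 (T = (⅓)*(-6) = -2)
Z(q) = √(-2 + q)
(Z(-5) + T)² - 10*(7 - 1)² = (√(-2 - 5) - 2)² - 10*(7 - 1)² = (√(-7) - 2)² - 10*6² = (I*√7 - 2)² - 10*36 = (-2 + I*√7)² - 360 = -360 + (-2 + I*√7)²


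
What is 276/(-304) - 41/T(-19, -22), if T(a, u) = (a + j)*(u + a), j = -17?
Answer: -160/171 ≈ -0.93567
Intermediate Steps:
T(a, u) = (-17 + a)*(a + u) (T(a, u) = (a - 17)*(u + a) = (-17 + a)*(a + u))
276/(-304) - 41/T(-19, -22) = 276/(-304) - 41/((-19)² - 17*(-19) - 17*(-22) - 19*(-22)) = 276*(-1/304) - 41/(361 + 323 + 374 + 418) = -69/76 - 41/1476 = -69/76 - 41*1/1476 = -69/76 - 1/36 = -160/171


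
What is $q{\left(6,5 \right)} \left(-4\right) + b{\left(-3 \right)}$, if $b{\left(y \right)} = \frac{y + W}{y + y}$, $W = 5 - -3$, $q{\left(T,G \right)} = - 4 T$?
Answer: $\frac{571}{6} \approx 95.167$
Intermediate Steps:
$W = 8$ ($W = 5 + 3 = 8$)
$b{\left(y \right)} = \frac{8 + y}{2 y}$ ($b{\left(y \right)} = \frac{y + 8}{y + y} = \frac{8 + y}{2 y}$)
$q{\left(6,5 \right)} \left(-4\right) + b{\left(-3 \right)} = \left(-4\right) 6 \left(-4\right) + \frac{8 - 3}{2 \left(-3\right)} = \left(-24\right) \left(-4\right) + \frac{1}{2} \left(- \frac{1}{3}\right) 5 = 96 - \frac{5}{6} = \frac{571}{6}$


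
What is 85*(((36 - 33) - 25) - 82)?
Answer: -8840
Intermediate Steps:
85*(((36 - 33) - 25) - 82) = 85*((3 - 25) - 82) = 85*(-22 - 82) = 85*(-104) = -8840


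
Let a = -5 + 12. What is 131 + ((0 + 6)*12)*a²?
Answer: 3659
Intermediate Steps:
a = 7
131 + ((0 + 6)*12)*a² = 131 + ((0 + 6)*12)*7² = 131 + (6*12)*49 = 131 + 72*49 = 131 + 3528 = 3659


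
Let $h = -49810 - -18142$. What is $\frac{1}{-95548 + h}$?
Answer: $- \frac{1}{127216} \approx -7.8607 \cdot 10^{-6}$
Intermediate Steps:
$h = -31668$ ($h = -49810 + 18142 = -31668$)
$\frac{1}{-95548 + h} = \frac{1}{-95548 - 31668} = \frac{1}{-127216} = - \frac{1}{127216}$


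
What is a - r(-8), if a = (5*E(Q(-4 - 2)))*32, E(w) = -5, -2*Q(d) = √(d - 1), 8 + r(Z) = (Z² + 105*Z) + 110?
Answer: -126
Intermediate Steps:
r(Z) = 102 + Z² + 105*Z (r(Z) = -8 + ((Z² + 105*Z) + 110) = -8 + (110 + Z² + 105*Z) = 102 + Z² + 105*Z)
Q(d) = -√(-1 + d)/2 (Q(d) = -√(d - 1)/2 = -√(-1 + d)/2)
a = -800 (a = (5*(-5))*32 = -25*32 = -800)
a - r(-8) = -800 - (102 + (-8)² + 105*(-8)) = -800 - (102 + 64 - 840) = -800 - 1*(-674) = -800 + 674 = -126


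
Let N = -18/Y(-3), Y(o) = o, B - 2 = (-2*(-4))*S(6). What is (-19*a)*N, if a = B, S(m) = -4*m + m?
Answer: 16188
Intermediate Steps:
S(m) = -3*m
B = -142 (B = 2 + (-2*(-4))*(-3*6) = 2 + 8*(-18) = 2 - 144 = -142)
N = 6 (N = -18/(-3) = -18*(-1/3) = 6)
a = -142
(-19*a)*N = -19*(-142)*6 = 2698*6 = 16188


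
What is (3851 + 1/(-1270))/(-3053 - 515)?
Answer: -4890769/4531360 ≈ -1.0793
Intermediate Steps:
(3851 + 1/(-1270))/(-3053 - 515) = (3851 - 1/1270)/(-3568) = (4890769/1270)*(-1/3568) = -4890769/4531360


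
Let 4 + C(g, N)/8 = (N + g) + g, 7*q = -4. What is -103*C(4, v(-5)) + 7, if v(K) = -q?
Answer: -26319/7 ≈ -3759.9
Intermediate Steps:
q = -4/7 (q = (1/7)*(-4) = -4/7 ≈ -0.57143)
v(K) = 4/7 (v(K) = -1*(-4/7) = 4/7)
C(g, N) = -32 + 8*N + 16*g (C(g, N) = -32 + 8*((N + g) + g) = -32 + 8*(N + 2*g) = -32 + (8*N + 16*g) = -32 + 8*N + 16*g)
-103*C(4, v(-5)) + 7 = -103*(-32 + 8*(4/7) + 16*4) + 7 = -103*(-32 + 32/7 + 64) + 7 = -103*256/7 + 7 = -26368/7 + 7 = -26319/7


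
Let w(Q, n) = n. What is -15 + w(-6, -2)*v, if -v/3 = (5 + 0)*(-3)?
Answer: -105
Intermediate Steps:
v = 45 (v = -3*(5 + 0)*(-3) = -15*(-3) = -3*(-15) = 45)
-15 + w(-6, -2)*v = -15 - 2*45 = -15 - 90 = -105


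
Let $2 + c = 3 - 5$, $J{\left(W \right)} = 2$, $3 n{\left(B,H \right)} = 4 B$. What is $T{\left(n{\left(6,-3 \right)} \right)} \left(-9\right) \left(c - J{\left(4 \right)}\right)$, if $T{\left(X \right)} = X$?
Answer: $432$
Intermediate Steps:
$n{\left(B,H \right)} = \frac{4 B}{3}$
$c = -4$ ($c = -2 + \left(3 - 5\right) = -2 - 2 = -4$)
$T{\left(n{\left(6,-3 \right)} \right)} \left(-9\right) \left(c - J{\left(4 \right)}\right) = \frac{4}{3} \cdot 6 \left(-9\right) \left(-4 - 2\right) = 8 \left(-9\right) \left(-4 - 2\right) = \left(-72\right) \left(-6\right) = 432$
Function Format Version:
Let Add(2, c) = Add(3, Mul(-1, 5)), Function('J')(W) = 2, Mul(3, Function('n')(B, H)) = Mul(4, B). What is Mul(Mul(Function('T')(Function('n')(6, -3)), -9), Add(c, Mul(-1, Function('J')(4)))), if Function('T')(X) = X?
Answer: 432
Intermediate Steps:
Function('n')(B, H) = Mul(Rational(4, 3), B) (Function('n')(B, H) = Mul(Rational(1, 3), Mul(4, B)) = Mul(Rational(4, 3), B))
c = -4 (c = Add(-2, Add(3, Mul(-1, 5))) = Add(-2, Add(3, -5)) = Add(-2, -2) = -4)
Mul(Mul(Function('T')(Function('n')(6, -3)), -9), Add(c, Mul(-1, Function('J')(4)))) = Mul(Mul(Mul(Rational(4, 3), 6), -9), Add(-4, Mul(-1, 2))) = Mul(Mul(8, -9), Add(-4, -2)) = Mul(-72, -6) = 432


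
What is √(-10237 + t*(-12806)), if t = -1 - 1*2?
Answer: √28181 ≈ 167.87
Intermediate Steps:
t = -3 (t = -1 - 2 = -3)
√(-10237 + t*(-12806)) = √(-10237 - 3*(-12806)) = √(-10237 + 38418) = √28181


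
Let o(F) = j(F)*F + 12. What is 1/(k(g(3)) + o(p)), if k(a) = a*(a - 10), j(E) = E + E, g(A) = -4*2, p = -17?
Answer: 1/734 ≈ 0.0013624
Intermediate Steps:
g(A) = -8
j(E) = 2*E
o(F) = 12 + 2*F² (o(F) = (2*F)*F + 12 = 2*F² + 12 = 12 + 2*F²)
k(a) = a*(-10 + a)
1/(k(g(3)) + o(p)) = 1/(-8*(-10 - 8) + (12 + 2*(-17)²)) = 1/(-8*(-18) + (12 + 2*289)) = 1/(144 + (12 + 578)) = 1/(144 + 590) = 1/734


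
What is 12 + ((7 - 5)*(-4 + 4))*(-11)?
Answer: 12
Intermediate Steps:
12 + ((7 - 5)*(-4 + 4))*(-11) = 12 + (2*0)*(-11) = 12 + 0*(-11) = 12 + 0 = 12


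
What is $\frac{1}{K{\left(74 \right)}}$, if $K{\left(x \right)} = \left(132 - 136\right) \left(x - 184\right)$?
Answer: $\frac{1}{440} \approx 0.0022727$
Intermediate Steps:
$K{\left(x \right)} = 736 - 4 x$ ($K{\left(x \right)} = - 4 \left(-184 + x\right) = 736 - 4 x$)
$\frac{1}{K{\left(74 \right)}} = \frac{1}{736 - 296} = \frac{1}{440}$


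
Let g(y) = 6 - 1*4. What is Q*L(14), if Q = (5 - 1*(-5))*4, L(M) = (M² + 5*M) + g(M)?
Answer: 10720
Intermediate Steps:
g(y) = 2 (g(y) = 6 - 4 = 2)
L(M) = 2 + M² + 5*M (L(M) = (M² + 5*M) + 2 = 2 + M² + 5*M)
Q = 40 (Q = (5 + 5)*4 = 10*4 = 40)
Q*L(14) = 40*(2 + 14² + 5*14) = 40*(2 + 196 + 70) = 40*268 = 10720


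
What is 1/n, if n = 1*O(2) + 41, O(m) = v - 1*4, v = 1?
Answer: 1/38 ≈ 0.026316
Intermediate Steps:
O(m) = -3 (O(m) = 1 - 1*4 = 1 - 4 = -3)
n = 38 (n = 1*(-3) + 41 = -3 + 41 = 38)
1/n = 1/38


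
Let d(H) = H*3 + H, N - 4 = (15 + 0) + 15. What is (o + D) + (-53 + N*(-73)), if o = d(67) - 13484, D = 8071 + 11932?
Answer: 4252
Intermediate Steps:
N = 34 (N = 4 + ((15 + 0) + 15) = 4 + (15 + 15) = 4 + 30 = 34)
D = 20003
d(H) = 4*H (d(H) = 3*H + H = 4*H)
o = -13216 (o = 4*67 - 13484 = 268 - 13484 = -13216)
(o + D) + (-53 + N*(-73)) = (-13216 + 20003) + (-53 + 34*(-73)) = 6787 + (-53 - 2482) = 6787 - 2535 = 4252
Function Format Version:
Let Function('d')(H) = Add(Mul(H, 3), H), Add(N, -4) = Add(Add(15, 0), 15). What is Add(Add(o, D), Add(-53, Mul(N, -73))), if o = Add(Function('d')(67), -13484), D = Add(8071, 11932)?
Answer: 4252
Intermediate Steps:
N = 34 (N = Add(4, Add(Add(15, 0), 15)) = Add(4, Add(15, 15)) = Add(4, 30) = 34)
D = 20003
Function('d')(H) = Mul(4, H) (Function('d')(H) = Add(Mul(3, H), H) = Mul(4, H))
o = -13216 (o = Add(Mul(4, 67), -13484) = Add(268, -13484) = -13216)
Add(Add(o, D), Add(-53, Mul(N, -73))) = Add(Add(-13216, 20003), Add(-53, Mul(34, -73))) = Add(6787, Add(-53, -2482)) = Add(6787, -2535) = 4252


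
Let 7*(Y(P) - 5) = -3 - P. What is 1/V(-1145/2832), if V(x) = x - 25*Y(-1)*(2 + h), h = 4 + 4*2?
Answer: -2832/4673945 ≈ -0.00060591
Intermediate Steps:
h = 12 (h = 4 + 8 = 12)
Y(P) = 32/7 - P/7 (Y(P) = 5 + (-3 - P)/7 = 5 + (-3/7 - P/7) = 32/7 - P/7)
V(x) = -1650 + x (V(x) = x - 25*(32/7 - ⅐*(-1))*(2 + 12) = x - 25*(32/7 + ⅐)*14 = x - 825*14/7 = x - 25*66 = x - 1650 = -1650 + x)
1/V(-1145/2832) = 1/(-1650 - 1145/2832) = 1/(-4673945/2832) = -2832/4673945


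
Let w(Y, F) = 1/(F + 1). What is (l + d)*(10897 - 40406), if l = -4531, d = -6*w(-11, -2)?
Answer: 133528225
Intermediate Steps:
w(Y, F) = 1/(1 + F)
d = 6 (d = -6/(1 - 2) = -6/(-1) = -6*(-1) = 6)
(l + d)*(10897 - 40406) = (-4531 + 6)*(10897 - 40406) = -4525*(-29509) = 133528225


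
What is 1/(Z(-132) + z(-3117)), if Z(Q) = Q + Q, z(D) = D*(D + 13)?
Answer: 1/9674904 ≈ 1.0336e-7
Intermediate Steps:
z(D) = D*(13 + D)
Z(Q) = 2*Q
1/(Z(-132) + z(-3117)) = 1/(2*(-132) - 3117*(13 - 3117)) = 1/(-264 - 3117*(-3104)) = 1/(-264 + 9675168) = 1/9674904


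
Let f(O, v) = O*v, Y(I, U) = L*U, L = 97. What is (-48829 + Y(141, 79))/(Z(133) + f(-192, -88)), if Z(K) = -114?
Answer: -6861/2797 ≈ -2.4530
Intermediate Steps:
Y(I, U) = 97*U
(-48829 + Y(141, 79))/(Z(133) + f(-192, -88)) = (-48829 + 97*79)/(-114 - 192*(-88)) = (-48829 + 7663)/(-114 + 16896) = -41166/16782 = -41166*1/16782 = -6861/2797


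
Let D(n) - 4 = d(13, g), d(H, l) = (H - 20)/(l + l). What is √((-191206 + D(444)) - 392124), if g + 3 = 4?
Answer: I*√2333318/2 ≈ 763.76*I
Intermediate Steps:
g = 1 (g = -3 + 4 = 1)
d(H, l) = (-20 + H)/(2*l) (d(H, l) = (-20 + H)/((2*l)) = (-20 + H)*(1/(2*l)) = (-20 + H)/(2*l))
D(n) = ½ (D(n) = 4 + (½)*(-20 + 13)/1 = 4 + (½)*1*(-7) = 4 - 7/2 = ½)
√((-191206 + D(444)) - 392124) = √((-191206 + ½) - 392124) = √(-382411/2 - 392124) = √(-1166659/2) = I*√2333318/2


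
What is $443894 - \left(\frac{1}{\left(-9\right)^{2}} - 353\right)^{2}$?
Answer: $\frac{2094886070}{6561} \approx 3.1929 \cdot 10^{5}$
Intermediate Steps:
$443894 - \left(\frac{1}{\left(-9\right)^{2}} - 353\right)^{2} = 443894 - \left(\frac{1}{81} - 353\right)^{2} = 443894 - \left(- \frac{28592}{81}\right)^{2} = 443894 - \frac{817502464}{6561} = \frac{2094886070}{6561}$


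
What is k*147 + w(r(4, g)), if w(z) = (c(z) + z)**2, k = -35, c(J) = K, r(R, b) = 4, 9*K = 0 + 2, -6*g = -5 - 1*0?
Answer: -415301/81 ≈ -5127.2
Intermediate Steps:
g = 5/6 (g = -(-5 - 1*0)/6 = -(-5 + 0)/6 = -1/6*(-5) = 5/6 ≈ 0.83333)
K = 2/9 (K = (0 + 2)/9 = (1/9)*2 = 2/9 ≈ 0.22222)
c(J) = 2/9
w(z) = (2/9 + z)**2
k*147 + w(r(4, g)) = -35*147 + (2 + 9*4)**2/81 = -5145 + (2 + 36)**2/81 = -5145 + (1/81)*38**2 = -5145 + (1/81)*1444 = -5145 + 1444/81 = -415301/81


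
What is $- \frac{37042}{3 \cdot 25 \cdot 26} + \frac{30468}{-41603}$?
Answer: $- \frac{800235463}{40562925} \approx -19.728$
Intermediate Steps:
$- \frac{37042}{3 \cdot 25 \cdot 26} + \frac{30468}{-41603} = - \frac{37042}{75 \cdot 26} + 30468 \left(- \frac{1}{41603}\right) = - \frac{37042}{1950} - \frac{30468}{41603} = \left(-37042\right) \frac{1}{1950} - \frac{30468}{41603} = - \frac{18521}{975} - \frac{30468}{41603} = - \frac{800235463}{40562925}$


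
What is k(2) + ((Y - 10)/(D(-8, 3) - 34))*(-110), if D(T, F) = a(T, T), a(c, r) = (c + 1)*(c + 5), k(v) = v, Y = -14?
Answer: -2614/13 ≈ -201.08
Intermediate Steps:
a(c, r) = (1 + c)*(5 + c)
D(T, F) = 5 + T**2 + 6*T
k(2) + ((Y - 10)/(D(-8, 3) - 34))*(-110) = 2 + ((-14 - 10)/((5 + (-8)**2 + 6*(-8)) - 34))*(-110) = 2 - 24/((5 + 64 - 48) - 34)*(-110) = 2 - 24/(21 - 34)*(-110) = 2 - 24/(-13)*(-110) = 2 - 24*(-1/13)*(-110) = 2 + (24/13)*(-110) = 2 - 2640/13 = -2614/13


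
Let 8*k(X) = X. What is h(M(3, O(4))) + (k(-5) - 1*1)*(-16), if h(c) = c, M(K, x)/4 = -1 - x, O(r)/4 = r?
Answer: -42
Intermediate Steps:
O(r) = 4*r
k(X) = X/8
M(K, x) = -4 - 4*x (M(K, x) = 4*(-1 - x) = -4 - 4*x)
h(M(3, O(4))) + (k(-5) - 1*1)*(-16) = (-4 - 16*4) + ((⅛)*(-5) - 1*1)*(-16) = (-4 - 4*16) + (-5/8 - 1)*(-16) = (-4 - 64) - 13/8*(-16) = -68 + 26 = -42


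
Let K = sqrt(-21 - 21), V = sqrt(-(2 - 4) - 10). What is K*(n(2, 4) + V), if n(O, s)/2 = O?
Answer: -4*sqrt(21) + 4*I*sqrt(42) ≈ -18.33 + 25.923*I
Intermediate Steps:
n(O, s) = 2*O
V = 2*I*sqrt(2) (V = sqrt(-1*(-2) - 10) = sqrt(2 - 10) = sqrt(-8) = 2*I*sqrt(2) ≈ 2.8284*I)
K = I*sqrt(42) (K = sqrt(-42) = I*sqrt(42) ≈ 6.4807*I)
K*(n(2, 4) + V) = (I*sqrt(42))*(2*2 + 2*I*sqrt(2)) = (I*sqrt(42))*(4 + 2*I*sqrt(2)) = I*sqrt(42)*(4 + 2*I*sqrt(2))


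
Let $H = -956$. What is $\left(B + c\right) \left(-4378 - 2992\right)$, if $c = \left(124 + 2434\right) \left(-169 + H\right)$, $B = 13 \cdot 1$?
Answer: $21208921690$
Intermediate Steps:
$B = 13$
$c = -2877750$ ($c = \left(124 + 2434\right) \left(-169 - 956\right) = 2558 \left(-1125\right) = -2877750$)
$\left(B + c\right) \left(-4378 - 2992\right) = \left(13 - 2877750\right) \left(-4378 - 2992\right) = \left(-2877737\right) \left(-7370\right) = 21208921690$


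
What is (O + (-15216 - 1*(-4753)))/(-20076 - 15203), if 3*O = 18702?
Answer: 4229/35279 ≈ 0.11987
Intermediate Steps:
O = 6234 (O = (⅓)*18702 = 6234)
(O + (-15216 - 1*(-4753)))/(-20076 - 15203) = (6234 + (-15216 - 1*(-4753)))/(-20076 - 15203) = (6234 + (-15216 + 4753))/(-35279) = (6234 - 10463)*(-1/35279) = -4229*(-1/35279) = 4229/35279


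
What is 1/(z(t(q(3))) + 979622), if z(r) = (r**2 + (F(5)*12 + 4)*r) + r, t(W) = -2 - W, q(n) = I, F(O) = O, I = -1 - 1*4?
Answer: 1/979826 ≈ 1.0206e-6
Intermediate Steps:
I = -5 (I = -1 - 4 = -5)
q(n) = -5
z(r) = r**2 + 65*r (z(r) = (r**2 + (5*12 + 4)*r) + r = (r**2 + (60 + 4)*r) + r = (r**2 + 64*r) + r = r**2 + 65*r)
1/(z(t(q(3))) + 979622) = 1/((-2 - 1*(-5))*(65 + (-2 - 1*(-5))) + 979622) = 1/((-2 + 5)*(65 + (-2 + 5)) + 979622) = 1/(3*(65 + 3) + 979622) = 1/(3*68 + 979622) = 1/(204 + 979622) = 1/979826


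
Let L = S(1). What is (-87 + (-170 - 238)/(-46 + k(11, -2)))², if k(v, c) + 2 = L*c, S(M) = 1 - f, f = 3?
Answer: 731025/121 ≈ 6041.5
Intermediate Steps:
S(M) = -2 (S(M) = 1 - 1*3 = 1 - 3 = -2)
L = -2
k(v, c) = -2 - 2*c
(-87 + (-170 - 238)/(-46 + k(11, -2)))² = (-87 + (-170 - 238)/(-46 + (-2 - 2*(-2))))² = (-87 - 408/(-46 + (-2 + 4)))² = (-87 - 408/(-46 + 2))² = (-87 - 408/(-44))² = (-87 - 408*(-1/44))² = (-87 + 102/11)² = (-855/11)² = 731025/121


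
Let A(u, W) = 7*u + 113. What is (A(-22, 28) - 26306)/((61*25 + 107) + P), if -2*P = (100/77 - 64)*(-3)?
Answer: -2028719/118422 ≈ -17.131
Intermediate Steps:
A(u, W) = 113 + 7*u
P = -7242/77 (P = -(100/77 - 64)*(-3)/2 = -(-2414)*(-3)/77 = -1/2*14484/77 = -7242/77 ≈ -94.052)
(A(-22, 28) - 26306)/((61*25 + 107) + P) = ((113 + 7*(-22)) - 26306)/((61*25 + 107) - 7242/77) = ((113 - 154) - 26306)/((1525 + 107) - 7242/77) = (-41 - 26306)/(1632 - 7242/77) = -26347/118422/77 = -26347*77/118422 = -2028719/118422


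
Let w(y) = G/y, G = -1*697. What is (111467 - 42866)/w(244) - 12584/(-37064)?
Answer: -1891440031/78761 ≈ -24015.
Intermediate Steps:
G = -697
w(y) = -697/y
(111467 - 42866)/w(244) - 12584/(-37064) = (111467 - 42866)/((-697/244)) - 12584/(-37064) = 68601/((-697*1/244)) - 12584*(-1/37064) = 68601/(-697/244) + 1573/4633 = 68601*(-244/697) + 1573/4633 = -16738644/697 + 1573/4633 = -1891440031/78761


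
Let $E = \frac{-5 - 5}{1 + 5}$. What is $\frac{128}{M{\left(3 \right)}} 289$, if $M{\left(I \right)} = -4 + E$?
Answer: $-6528$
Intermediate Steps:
$E = - \frac{5}{3}$ ($E = - \frac{10}{6} = \left(-10\right) \frac{1}{6} = - \frac{5}{3} \approx -1.6667$)
$M{\left(I \right)} = - \frac{17}{3}$ ($M{\left(I \right)} = -4 - \frac{5}{3} = - \frac{17}{3}$)
$\frac{128}{M{\left(3 \right)}} 289 = \frac{128}{- \frac{17}{3}} \cdot 289 = 128 \left(- \frac{3}{17}\right) 289 = \left(- \frac{384}{17}\right) 289 = -6528$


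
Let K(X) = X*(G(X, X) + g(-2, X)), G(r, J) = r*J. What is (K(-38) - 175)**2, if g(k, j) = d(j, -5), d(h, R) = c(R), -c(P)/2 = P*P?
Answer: 2824603609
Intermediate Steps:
c(P) = -2*P**2 (c(P) = -2*P*P = -2*P**2)
d(h, R) = -2*R**2
g(k, j) = -50 (g(k, j) = -2*(-5)**2 = -2*25 = -50)
G(r, J) = J*r
K(X) = X*(-50 + X**2) (K(X) = X*(X*X - 50) = X*(X**2 - 50) = X*(-50 + X**2))
(K(-38) - 175)**2 = (-38*(-50 + (-38)**2) - 175)**2 = (-38*(-50 + 1444) - 175)**2 = (-38*1394 - 175)**2 = (-52972 - 175)**2 = (-53147)**2 = 2824603609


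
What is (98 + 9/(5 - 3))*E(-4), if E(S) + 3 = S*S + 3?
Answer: 1640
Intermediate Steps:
E(S) = S**2 (E(S) = -3 + (S*S + 3) = -3 + (S**2 + 3) = -3 + (3 + S**2) = S**2)
(98 + 9/(5 - 3))*E(-4) = (98 + 9/(5 - 3))*(-4)**2 = (98 + 9/2)*16 = (205/2)*16 = 1640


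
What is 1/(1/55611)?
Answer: 55611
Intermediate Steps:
1/(1/55611) = 55611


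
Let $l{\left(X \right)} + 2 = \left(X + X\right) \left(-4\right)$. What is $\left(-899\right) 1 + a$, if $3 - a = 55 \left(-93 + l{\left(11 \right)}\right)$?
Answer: $9169$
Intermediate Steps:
$l{\left(X \right)} = -2 - 8 X$ ($l{\left(X \right)} = -2 + \left(X + X\right) \left(-4\right) = -2 + 2 X \left(-4\right) = -2 - 8 X$)
$a = 10068$ ($a = 3 - 55 \left(-93 - 90\right) = 3 - 55 \left(-183\right) = 3 - -10065 = 3 + 10065 = 10068$)
$\left(-899\right) 1 + a = \left(-899\right) 1 + 10068 = -899 + 10068 = 9169$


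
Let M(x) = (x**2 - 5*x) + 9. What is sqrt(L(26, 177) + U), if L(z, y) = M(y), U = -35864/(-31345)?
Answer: sqrt(29921471495405)/31345 ≈ 174.51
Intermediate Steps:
M(x) = 9 + x**2 - 5*x
U = 35864/31345 (U = -35864*(-1/31345) = 35864/31345 ≈ 1.1442)
L(z, y) = 9 + y**2 - 5*y
sqrt(L(26, 177) + U) = sqrt((9 + 177**2 - 5*177) + 35864/31345) = sqrt((9 + 31329 - 885) + 35864/31345) = sqrt(30453 + 35864/31345) = sqrt(954585149/31345) = sqrt(29921471495405)/31345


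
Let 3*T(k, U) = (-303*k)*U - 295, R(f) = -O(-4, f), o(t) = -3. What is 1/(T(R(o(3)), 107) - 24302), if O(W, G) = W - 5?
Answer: -3/364990 ≈ -8.2194e-6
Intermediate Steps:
O(W, G) = -5 + W
R(f) = 9 (R(f) = -(-5 - 4) = -1*(-9) = 9)
T(k, U) = -295/3 - 101*U*k (T(k, U) = ((-303*k)*U - 295)/3 = (-303*U*k - 295)/3 = (-295 - 303*U*k)/3 = -295/3 - 101*U*k)
1/(T(R(o(3)), 107) - 24302) = 1/((-295/3 - 101*107*9) - 24302) = 1/((-295/3 - 97263) - 24302) = 1/(-292084/3 - 24302) = 1/(-364990/3) = -3/364990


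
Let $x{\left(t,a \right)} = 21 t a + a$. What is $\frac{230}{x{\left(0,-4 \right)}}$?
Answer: $- \frac{115}{2} \approx -57.5$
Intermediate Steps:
$x{\left(t,a \right)} = a + 21 a t$ ($x{\left(t,a \right)} = 21 a t + a = a + 21 a t$)
$\frac{230}{x{\left(0,-4 \right)}} = \frac{230}{\left(-4\right) \left(1 + 21 \cdot 0\right)} = \frac{230}{\left(-4\right) \left(1 + 0\right)} = \frac{230}{\left(-4\right) 1} = \frac{230}{-4} = 230 \left(- \frac{1}{4}\right) = - \frac{115}{2}$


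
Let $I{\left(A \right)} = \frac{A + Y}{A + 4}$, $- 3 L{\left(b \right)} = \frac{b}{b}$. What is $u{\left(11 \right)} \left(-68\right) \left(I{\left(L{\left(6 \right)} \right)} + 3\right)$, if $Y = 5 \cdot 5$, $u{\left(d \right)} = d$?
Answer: $-7276$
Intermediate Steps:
$Y = 25$
$L{\left(b \right)} = - \frac{1}{3}$ ($L{\left(b \right)} = - \frac{b \frac{1}{b}}{3} = \left(- \frac{1}{3}\right) 1 = - \frac{1}{3}$)
$I{\left(A \right)} = \frac{25 + A}{4 + A}$ ($I{\left(A \right)} = \frac{A + 25}{A + 4} = \frac{25 + A}{4 + A}$)
$u{\left(11 \right)} \left(-68\right) \left(I{\left(L{\left(6 \right)} \right)} + 3\right) = 11 \left(-68\right) \left(\frac{25 - \frac{1}{3}}{4 - \frac{1}{3}} + 3\right) = - 748 \left(\frac{1}{\frac{11}{3}} \cdot \frac{74}{3} + 3\right) = - 748 \left(\frac{3}{11} \cdot \frac{74}{3} + 3\right) = - 748 \left(\frac{74}{11} + 3\right) = \left(-748\right) \frac{107}{11} = -7276$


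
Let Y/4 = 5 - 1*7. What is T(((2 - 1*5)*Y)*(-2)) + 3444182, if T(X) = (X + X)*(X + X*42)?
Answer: 3642326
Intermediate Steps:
Y = -8 (Y = 4*(5 - 1*7) = 4*(5 - 7) = 4*(-2) = -8)
T(X) = 86*X**2 (T(X) = (2*X)*(X + 42*X) = (2*X)*(43*X) = 86*X**2)
T(((2 - 1*5)*Y)*(-2)) + 3444182 = 86*(((2 - 1*5)*(-8))*(-2))**2 + 3444182 = 86*(((2 - 5)*(-8))*(-2))**2 + 3444182 = 86*(-3*(-8)*(-2))**2 + 3444182 = 86*(24*(-2))**2 + 3444182 = 86*(-48)**2 + 3444182 = 86*2304 + 3444182 = 198144 + 3444182 = 3642326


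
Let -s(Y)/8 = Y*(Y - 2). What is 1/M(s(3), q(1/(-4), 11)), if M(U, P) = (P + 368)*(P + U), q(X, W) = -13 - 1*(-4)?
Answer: -1/11847 ≈ -8.4409e-5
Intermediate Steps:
q(X, W) = -9 (q(X, W) = -13 + 4 = -9)
s(Y) = -8*Y*(-2 + Y) (s(Y) = -8*Y*(Y - 2) = -8*Y*(-2 + Y))
M(U, P) = (368 + P)*(P + U)
1/M(s(3), q(1/(-4), 11)) = 1/((-9)² + 368*(-9) + 368*(8*3*(2 - 1*3)) - 72*3*(2 - 1*3)) = 1/(81 - 3312 + 368*(8*3*(2 - 3)) - 72*3*(2 - 3)) = 1/(81 - 3312 + 368*(8*3*(-1)) - 72*3*(-1)) = 1/(81 - 3312 + 368*(-24) - 9*(-24)) = 1/(81 - 3312 - 8832 + 216) = 1/(-11847) = -1/11847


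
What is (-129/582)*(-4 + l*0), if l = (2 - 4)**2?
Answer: 86/97 ≈ 0.88660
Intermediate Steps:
l = 4 (l = (-2)**2 = 4)
(-129/582)*(-4 + l*0) = (-129/582)*(-4 + 4*0) = (-129*1/582)*(-4 + 0) = -43/194*(-4) = 86/97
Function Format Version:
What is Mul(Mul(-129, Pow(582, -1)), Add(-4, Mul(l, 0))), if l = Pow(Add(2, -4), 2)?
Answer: Rational(86, 97) ≈ 0.88660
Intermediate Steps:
l = 4 (l = Pow(-2, 2) = 4)
Mul(Mul(-129, Pow(582, -1)), Add(-4, Mul(l, 0))) = Mul(Mul(-129, Pow(582, -1)), Add(-4, Mul(4, 0))) = Mul(Mul(-129, Rational(1, 582)), Add(-4, 0)) = Mul(Rational(-43, 194), -4) = Rational(86, 97)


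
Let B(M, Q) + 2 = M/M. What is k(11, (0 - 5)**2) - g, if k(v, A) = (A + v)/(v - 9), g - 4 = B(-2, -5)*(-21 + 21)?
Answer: 14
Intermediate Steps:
B(M, Q) = -1 (B(M, Q) = -2 + M/M = -2 + 1 = -1)
g = 4 (g = 4 - (-21 + 21) = 4 - 1*0 = 4 + 0 = 4)
k(v, A) = (A + v)/(-9 + v)
k(11, (0 - 5)**2) - g = ((0 - 5)**2 + 11)/(-9 + 11) - 1*4 = ((-5)**2 + 11)/2 - 4 = (25 + 11)/2 - 4 = (1/2)*36 - 4 = 18 - 4 = 14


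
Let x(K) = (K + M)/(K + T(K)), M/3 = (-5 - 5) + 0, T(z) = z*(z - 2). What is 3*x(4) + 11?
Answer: 9/2 ≈ 4.5000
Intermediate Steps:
T(z) = z*(-2 + z)
M = -30 (M = 3*((-5 - 5) + 0) = 3*(-10 + 0) = 3*(-10) = -30)
x(K) = (-30 + K)/(K + K*(-2 + K)) (x(K) = (K - 30)/(K + K*(-2 + K)) = (-30 + K)/(K + K*(-2 + K)))
3*x(4) + 11 = 3*((-30 + 4)/(4*(-1 + 4))) + 11 = 3*((1/4)*(-26)/3) + 11 = 3*((1/4)*(1/3)*(-26)) + 11 = 3*(-13/6) + 11 = -13/2 + 11 = 9/2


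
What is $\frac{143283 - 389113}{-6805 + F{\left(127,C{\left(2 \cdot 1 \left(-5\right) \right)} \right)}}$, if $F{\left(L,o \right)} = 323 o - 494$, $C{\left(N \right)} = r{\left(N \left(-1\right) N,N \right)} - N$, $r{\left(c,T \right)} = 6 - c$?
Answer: $- \frac{245830}{30169} \approx -8.1484$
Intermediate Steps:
$C{\left(N \right)} = 6 + N^{2} - N$ ($C{\left(N \right)} = \left(6 - N \left(-1\right) N\right) - N = \left(6 - - N N\right) - N = \left(6 - - N^{2}\right) - N = \left(6 + N^{2}\right) - N = 6 + N^{2} - N$)
$F{\left(L,o \right)} = -494 + 323 o$
$\frac{143283 - 389113}{-6805 + F{\left(127,C{\left(2 \cdot 1 \left(-5\right) \right)} \right)}} = \frac{143283 - 389113}{-6805 - \left(494 - 323 \left(6 + \left(2 \cdot 1 \left(-5\right)\right)^{2} - 2 \cdot 1 \left(-5\right)\right)\right)} = - \frac{245830}{-6805 - \left(494 - 323 \left(6 + \left(2 \left(-5\right)\right)^{2} - 2 \left(-5\right)\right)\right)} = - \frac{245830}{-6805 - \left(494 - 323 \left(6 + \left(-10\right)^{2} - -10\right)\right)} = - \frac{245830}{-6805 - \left(494 - 323 \left(6 + 100 + 10\right)\right)} = - \frac{245830}{-6805 + \left(-494 + 323 \cdot 116\right)} = - \frac{245830}{-6805 + \left(-494 + 37468\right)} = - \frac{245830}{-6805 + 36974} = - \frac{245830}{30169}$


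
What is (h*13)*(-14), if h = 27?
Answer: -4914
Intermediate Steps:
(h*13)*(-14) = (27*13)*(-14) = 351*(-14) = -4914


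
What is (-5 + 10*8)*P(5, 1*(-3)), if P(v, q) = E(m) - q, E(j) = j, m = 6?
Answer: 675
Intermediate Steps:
P(v, q) = 6 - q
(-5 + 10*8)*P(5, 1*(-3)) = (-5 + 10*8)*(6 - (-3)) = (-5 + 80)*(6 - 1*(-3)) = 75*(6 + 3) = 75*9 = 675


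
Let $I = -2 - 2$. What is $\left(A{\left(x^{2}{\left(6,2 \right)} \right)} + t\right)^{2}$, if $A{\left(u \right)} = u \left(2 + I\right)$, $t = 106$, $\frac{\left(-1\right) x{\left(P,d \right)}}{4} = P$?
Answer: $1094116$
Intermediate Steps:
$x{\left(P,d \right)} = - 4 P$
$I = -4$ ($I = -2 - 2 = -4$)
$A{\left(u \right)} = - 2 u$ ($A{\left(u \right)} = u \left(2 - 4\right) = u \left(-2\right) = - 2 u$)
$\left(A{\left(x^{2}{\left(6,2 \right)} \right)} + t\right)^{2} = \left(- 2 \left(\left(-4\right) 6\right)^{2} + 106\right)^{2} = \left(- 2 \left(-24\right)^{2} + 106\right)^{2} = \left(\left(-2\right) 576 + 106\right)^{2} = \left(-1152 + 106\right)^{2} = \left(-1046\right)^{2} = 1094116$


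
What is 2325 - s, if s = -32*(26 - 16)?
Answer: 2645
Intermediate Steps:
s = -320 (s = -32*10 = -320)
2325 - s = 2325 - 1*(-320) = 2325 + 320 = 2645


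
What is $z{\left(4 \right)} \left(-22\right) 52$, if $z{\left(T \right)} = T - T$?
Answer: $0$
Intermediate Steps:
$z{\left(T \right)} = 0$
$z{\left(4 \right)} \left(-22\right) 52 = 0 \left(-22\right) 52 = 0 \cdot 52 = 0$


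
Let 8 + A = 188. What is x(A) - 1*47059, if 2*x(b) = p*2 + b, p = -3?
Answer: -46972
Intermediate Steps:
A = 180 (A = -8 + 188 = 180)
x(b) = -3 + b/2 (x(b) = (-3*2 + b)/2 = (-6 + b)/2 = -3 + b/2)
x(A) - 1*47059 = (-3 + (1/2)*180) - 1*47059 = (-3 + 90) - 47059 = 87 - 47059 = -46972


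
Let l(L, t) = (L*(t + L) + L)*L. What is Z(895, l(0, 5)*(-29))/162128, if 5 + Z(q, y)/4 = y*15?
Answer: -5/40532 ≈ -0.00012336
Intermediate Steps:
l(L, t) = L*(L + L*(L + t)) (l(L, t) = (L*(L + t) + L)*L = (L + L*(L + t))*L = L*(L + L*(L + t)))
Z(q, y) = -20 + 60*y (Z(q, y) = -20 + 4*(y*15) = -20 + 4*(15*y) = -20 + 60*y)
Z(895, l(0, 5)*(-29))/162128 = (-20 + 60*((0**2*(1 + 0 + 5))*(-29)))/162128 = (-20 + 60*((0*6)*(-29)))*(1/162128) = (-20 + 60*(0*(-29)))*(1/162128) = (-20 + 60*0)*(1/162128) = (-20 + 0)*(1/162128) = -20*1/162128 = -5/40532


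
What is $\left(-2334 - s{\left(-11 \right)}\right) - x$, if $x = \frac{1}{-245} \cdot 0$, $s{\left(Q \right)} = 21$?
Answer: $-2355$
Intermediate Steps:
$x = 0$ ($x = \left(- \frac{1}{245}\right) 0 = 0$)
$\left(-2334 - s{\left(-11 \right)}\right) - x = \left(-2334 - 21\right) - 0 = \left(-2334 - 21\right) + 0 = -2355 + 0 = -2355$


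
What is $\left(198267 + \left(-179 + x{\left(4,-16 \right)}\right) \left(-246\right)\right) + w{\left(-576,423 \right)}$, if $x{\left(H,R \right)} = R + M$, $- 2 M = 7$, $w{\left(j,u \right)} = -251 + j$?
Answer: $246271$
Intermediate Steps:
$M = - \frac{7}{2}$ ($M = \left(- \frac{1}{2}\right) 7 = - \frac{7}{2} \approx -3.5$)
$x{\left(H,R \right)} = - \frac{7}{2} + R$ ($x{\left(H,R \right)} = R - \frac{7}{2} = - \frac{7}{2} + R$)
$\left(198267 + \left(-179 + x{\left(4,-16 \right)}\right) \left(-246\right)\right) + w{\left(-576,423 \right)} = \left(198267 + \left(-179 - \frac{39}{2}\right) \left(-246\right)\right) - 827 = \left(198267 - -48831\right) - 827 = \left(198267 + 48831\right) - 827 = 247098 - 827 = 246271$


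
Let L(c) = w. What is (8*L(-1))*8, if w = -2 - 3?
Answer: -320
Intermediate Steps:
w = -5
L(c) = -5
(8*L(-1))*8 = (8*(-5))*8 = -40*8 = -320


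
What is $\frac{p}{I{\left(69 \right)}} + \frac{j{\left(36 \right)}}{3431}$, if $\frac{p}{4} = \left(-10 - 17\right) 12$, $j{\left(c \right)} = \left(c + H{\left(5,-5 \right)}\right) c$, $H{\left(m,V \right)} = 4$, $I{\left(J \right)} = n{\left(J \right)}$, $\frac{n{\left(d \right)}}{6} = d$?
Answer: $- \frac{213912}{78913} \approx -2.7107$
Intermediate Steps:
$n{\left(d \right)} = 6 d$
$I{\left(J \right)} = 6 J$
$j{\left(c \right)} = c \left(4 + c\right)$ ($j{\left(c \right)} = \left(c + 4\right) c = \left(4 + c\right) c = c \left(4 + c\right)$)
$p = -1296$ ($p = 4 \left(-10 - 17\right) 12 = 4 \left(\left(-27\right) 12\right) = 4 \left(-324\right) = -1296$)
$\frac{p}{I{\left(69 \right)}} + \frac{j{\left(36 \right)}}{3431} = - \frac{1296}{6 \cdot 69} + \frac{36 \left(4 + 36\right)}{3431} = - \frac{1296}{414} + 36 \cdot 40 \cdot \frac{1}{3431} = \left(-1296\right) \frac{1}{414} + 1440 \cdot \frac{1}{3431} = - \frac{72}{23} + \frac{1440}{3431} = - \frac{213912}{78913}$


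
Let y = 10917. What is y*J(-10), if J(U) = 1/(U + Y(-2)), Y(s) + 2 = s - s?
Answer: -3639/4 ≈ -909.75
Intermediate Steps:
Y(s) = -2 (Y(s) = -2 + (s - s) = -2 + 0 = -2)
J(U) = 1/(-2 + U) (J(U) = 1/(U - 2) = 1/(-2 + U))
y*J(-10) = 10917/(-2 - 10) = 10917/(-12) = 10917*(-1/12) = -3639/4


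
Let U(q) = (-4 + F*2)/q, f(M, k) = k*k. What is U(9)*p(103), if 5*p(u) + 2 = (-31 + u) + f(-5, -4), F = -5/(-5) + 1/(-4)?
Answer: -43/9 ≈ -4.7778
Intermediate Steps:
f(M, k) = k²
F = ¾ (F = -5*(-⅕) + 1*(-¼) = 1 - ¼ = ¾ ≈ 0.75000)
p(u) = -17/5 + u/5 (p(u) = -⅖ + ((-31 + u) + (-4)²)/5 = -⅖ + ((-31 + u) + 16)/5 = -⅖ + (-15 + u)/5 = -⅖ + (-3 + u/5) = -17/5 + u/5)
U(q) = -5/(2*q) (U(q) = (-4 + (¾)*2)/q = (-4 + 3/2)/q = -5/(2*q))
U(9)*p(103) = (-5/2/9)*(-17/5 + (⅕)*103) = (-5/2*⅑)*(-17/5 + 103/5) = -5/18*86/5 = -43/9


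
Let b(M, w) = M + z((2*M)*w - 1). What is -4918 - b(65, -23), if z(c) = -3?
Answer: -4980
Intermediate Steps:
b(M, w) = -3 + M (b(M, w) = M - 3 = -3 + M)
-4918 - b(65, -23) = -4918 - (-3 + 65) = -4918 - 1*62 = -4918 - 62 = -4980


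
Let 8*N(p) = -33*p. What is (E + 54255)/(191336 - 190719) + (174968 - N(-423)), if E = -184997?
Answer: 853983409/4936 ≈ 1.7301e+5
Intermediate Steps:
N(p) = -33*p/8 (N(p) = (-33*p)/8 = -33*p/8)
(E + 54255)/(191336 - 190719) + (174968 - N(-423)) = (-184997 + 54255)/(191336 - 190719) + (174968 - (-33)*(-423)/8) = -130742/617 + (174968 - 1*13959/8) = -130742*1/617 + (174968 - 13959/8) = -130742/617 + 1385785/8 = 853983409/4936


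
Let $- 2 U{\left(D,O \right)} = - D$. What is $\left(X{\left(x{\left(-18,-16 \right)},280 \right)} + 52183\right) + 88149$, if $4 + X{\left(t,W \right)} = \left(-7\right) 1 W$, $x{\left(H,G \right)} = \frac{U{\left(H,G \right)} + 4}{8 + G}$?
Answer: $138368$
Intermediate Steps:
$U{\left(D,O \right)} = \frac{D}{2}$ ($U{\left(D,O \right)} = - \frac{\left(-1\right) D}{2} = \frac{D}{2}$)
$x{\left(H,G \right)} = \frac{4 + \frac{H}{2}}{8 + G}$ ($x{\left(H,G \right)} = \frac{\frac{H}{2} + 4}{8 + G} = \frac{4 + \frac{H}{2}}{8 + G}$)
$X{\left(t,W \right)} = -4 - 7 W$ ($X{\left(t,W \right)} = -4 + \left(-7\right) 1 W = -4 - 7 W$)
$\left(X{\left(x{\left(-18,-16 \right)},280 \right)} + 52183\right) + 88149 = \left(\left(-4 - 1960\right) + 52183\right) + 88149 = \left(-1964 + 52183\right) + 88149 = 50219 + 88149 = 138368$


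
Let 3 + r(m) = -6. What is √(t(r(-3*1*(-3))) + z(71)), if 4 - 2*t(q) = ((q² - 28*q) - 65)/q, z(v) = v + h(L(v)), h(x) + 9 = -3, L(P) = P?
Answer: √683/3 ≈ 8.7114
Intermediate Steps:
h(x) = -12 (h(x) = -9 - 3 = -12)
r(m) = -9 (r(m) = -3 - 6 = -9)
z(v) = -12 + v (z(v) = v - 12 = -12 + v)
t(q) = 2 - (-65 + q² - 28*q)/(2*q) (t(q) = 2 - ((q² - 28*q) - 65)/(2*q) = 2 - (-65 + q² - 28*q)/(2*q))
√(t(r(-3*1*(-3))) + z(71)) = √((½)*(65 - 1*(-9)*(-32 - 9))/(-9) + (-12 + 71)) = √((½)*(-⅑)*(65 - 1*(-9)*(-41)) + 59) = √((½)*(-⅑)*(65 - 369) + 59) = √((½)*(-⅑)*(-304) + 59) = √(152/9 + 59) = √(683/9) = √683/3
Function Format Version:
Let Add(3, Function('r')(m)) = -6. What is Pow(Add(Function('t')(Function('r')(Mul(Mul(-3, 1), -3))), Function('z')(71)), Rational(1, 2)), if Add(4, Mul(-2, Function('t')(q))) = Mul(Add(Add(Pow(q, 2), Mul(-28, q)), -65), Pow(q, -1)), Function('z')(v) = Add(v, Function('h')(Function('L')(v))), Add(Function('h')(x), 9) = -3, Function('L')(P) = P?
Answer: Mul(Rational(1, 3), Pow(683, Rational(1, 2))) ≈ 8.7114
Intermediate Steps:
Function('h')(x) = -12 (Function('h')(x) = Add(-9, -3) = -12)
Function('r')(m) = -9 (Function('r')(m) = Add(-3, -6) = -9)
Function('z')(v) = Add(-12, v) (Function('z')(v) = Add(v, -12) = Add(-12, v))
Function('t')(q) = Add(2, Mul(Rational(-1, 2), Pow(q, -1), Add(-65, Pow(q, 2), Mul(-28, q)))) (Function('t')(q) = Add(2, Mul(Rational(-1, 2), Mul(Add(Add(Pow(q, 2), Mul(-28, q)), -65), Pow(q, -1)))) = Add(2, Mul(Rational(-1, 2), Mul(Add(-65, Pow(q, 2), Mul(-28, q)), Pow(q, -1)))) = Add(2, Mul(Rational(-1, 2), Mul(Pow(q, -1), Add(-65, Pow(q, 2), Mul(-28, q))))) = Add(2, Mul(Rational(-1, 2), Pow(q, -1), Add(-65, Pow(q, 2), Mul(-28, q)))))
Pow(Add(Function('t')(Function('r')(Mul(Mul(-3, 1), -3))), Function('z')(71)), Rational(1, 2)) = Pow(Add(Mul(Rational(1, 2), Pow(-9, -1), Add(65, Mul(-1, -9, Add(-32, -9)))), Add(-12, 71)), Rational(1, 2)) = Pow(Add(Mul(Rational(1, 2), Rational(-1, 9), Add(65, Mul(-1, -9, -41))), 59), Rational(1, 2)) = Pow(Add(Mul(Rational(1, 2), Rational(-1, 9), Add(65, -369)), 59), Rational(1, 2)) = Pow(Add(Mul(Rational(1, 2), Rational(-1, 9), -304), 59), Rational(1, 2)) = Pow(Add(Rational(152, 9), 59), Rational(1, 2)) = Pow(Rational(683, 9), Rational(1, 2)) = Mul(Rational(1, 3), Pow(683, Rational(1, 2)))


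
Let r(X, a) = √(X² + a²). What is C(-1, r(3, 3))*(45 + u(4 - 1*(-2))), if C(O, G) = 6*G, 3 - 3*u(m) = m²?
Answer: 612*√2 ≈ 865.50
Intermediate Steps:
u(m) = 1 - m²/3
C(-1, r(3, 3))*(45 + u(4 - 1*(-2))) = (6*√(3² + 3²))*(45 + (1 - (4 - 1*(-2))²/3)) = (6*√(9 + 9))*(45 + (1 - (4 + 2)²/3)) = (6*√18)*(45 + (1 - ⅓*6²)) = (6*(3*√2))*(45 + (1 - ⅓*36)) = (18*√2)*(45 + (1 - 12)) = (18*√2)*(45 - 11) = (18*√2)*34 = 612*√2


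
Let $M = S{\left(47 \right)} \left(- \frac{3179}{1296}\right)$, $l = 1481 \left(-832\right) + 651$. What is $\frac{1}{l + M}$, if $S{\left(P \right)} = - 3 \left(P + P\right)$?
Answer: $- \frac{216}{265863443} \approx -8.1245 \cdot 10^{-7}$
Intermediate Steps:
$l = -1231541$ ($l = -1232192 + 651 = -1231541$)
$S{\left(P \right)} = - 6 P$ ($S{\left(P \right)} = - 3 \cdot 2 P = - 6 P$)
$M = \frac{149413}{216}$ ($M = \left(-6\right) 47 \left(- \frac{3179}{1296}\right) = - 282 \left(\left(-3179\right) \frac{1}{1296}\right) = \left(-282\right) \left(- \frac{3179}{1296}\right) = \frac{149413}{216} \approx 691.73$)
$\frac{1}{l + M} = \frac{1}{-1231541 + \frac{149413}{216}} = \frac{1}{- \frac{265863443}{216}} = - \frac{216}{265863443}$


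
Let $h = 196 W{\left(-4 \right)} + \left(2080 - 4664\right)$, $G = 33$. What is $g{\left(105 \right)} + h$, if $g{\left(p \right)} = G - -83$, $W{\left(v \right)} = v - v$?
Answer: $-2468$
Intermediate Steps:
$W{\left(v \right)} = 0$
$h = -2584$ ($h = 196 \cdot 0 + \left(2080 - 4664\right) = 0 - 2584 = -2584$)
$g{\left(p \right)} = 116$ ($g{\left(p \right)} = 33 - -83 = 33 + 83 = 116$)
$g{\left(105 \right)} + h = 116 - 2584 = -2468$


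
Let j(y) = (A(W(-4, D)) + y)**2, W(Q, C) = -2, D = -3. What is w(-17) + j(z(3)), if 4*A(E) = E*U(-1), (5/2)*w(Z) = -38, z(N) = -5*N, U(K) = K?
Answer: 3901/20 ≈ 195.05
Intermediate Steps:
w(Z) = -76/5 (w(Z) = (2/5)*(-38) = -76/5)
A(E) = -E/4 (A(E) = (E*(-1))/4 = (-E)/4 = -E/4)
j(y) = (1/2 + y)**2 (j(y) = (-1/4*(-2) + y)**2 = (1/2 + y)**2)
w(-17) + j(z(3)) = -76/5 + (1 + 2*(-5*3))**2/4 = -76/5 + (1 + 2*(-15))**2/4 = -76/5 + (1 - 30)**2/4 = -76/5 + (1/4)*(-29)**2 = -76/5 + (1/4)*841 = -76/5 + 841/4 = 3901/20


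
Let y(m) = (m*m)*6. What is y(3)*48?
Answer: 2592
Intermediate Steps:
y(m) = 6*m**2 (y(m) = m**2*6 = 6*m**2)
y(3)*48 = (6*3**2)*48 = (6*9)*48 = 54*48 = 2592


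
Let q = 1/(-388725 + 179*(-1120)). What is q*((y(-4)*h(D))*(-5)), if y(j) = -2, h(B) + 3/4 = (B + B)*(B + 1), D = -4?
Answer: -93/235682 ≈ -0.00039460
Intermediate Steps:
h(B) = -3/4 + 2*B*(1 + B) (h(B) = -3/4 + (B + B)*(B + 1) = -3/4 + (2*B)*(1 + B) = -3/4 + 2*B*(1 + B))
q = -1/589205 (q = 1/(-388725 - 200480) = 1/(-589205) = -1/589205 ≈ -1.6972e-6)
q*((y(-4)*h(D))*(-5)) = -(-2*(-3/4 + 2*(-4) + 2*(-4)**2))*(-5)/589205 = -(-2*(-3/4 - 8 + 2*16))*(-5)/589205 = -(-2*(-3/4 - 8 + 32))*(-5)/589205 = -(-2*93/4)*(-5)/589205 = -(-93)*(-5)/1178410 = -1/589205*465/2 = -93/235682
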